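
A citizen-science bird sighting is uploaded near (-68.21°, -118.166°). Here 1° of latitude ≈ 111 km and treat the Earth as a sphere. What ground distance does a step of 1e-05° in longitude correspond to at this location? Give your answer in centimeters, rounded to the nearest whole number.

41 centimeters

At 68.21° a degree of longitude is 111000 × cos 68.21° ≈ 41203.8 m, so 1e-05° corresponds to 0.412038 m.
That is 0.412038 m = 41.204 cm.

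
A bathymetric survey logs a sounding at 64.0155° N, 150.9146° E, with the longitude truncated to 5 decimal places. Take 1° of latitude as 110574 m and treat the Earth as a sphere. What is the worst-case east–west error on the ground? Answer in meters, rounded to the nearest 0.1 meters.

Truncating at 5 decimal places can drop up to a full unit in the last place, so the longitude may be off by as much as 1e-05°.
At latitude 64.0155° a degree of longitude spans 110574 m × cos 64.0155° = 110574 × 0.4381 ≈ 48445.6 m.
Maximum E–W displacement: 1e-05 × 48445.6 = 0.484456 m.

0.5 meters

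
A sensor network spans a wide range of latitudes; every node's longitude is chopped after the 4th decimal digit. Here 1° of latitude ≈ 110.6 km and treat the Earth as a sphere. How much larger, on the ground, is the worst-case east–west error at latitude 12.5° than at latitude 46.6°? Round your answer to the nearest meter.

Truncating at 4 decimal places can drop up to a full unit in the last place, so the longitude may be off by as much as 0.0001°.
Error at 12.5° = 0.0001° × 110600 × cos 12.5° ≈ 11.06 × 0.9763 = 10.798 m.
At 46.6°: 0.0001° × 110600 × cos 46.6° = 0.0001 × 110600 × 0.6871 ≈ 7.5992 m.
Difference: 10.798 − 7.5992 = 3.1986 m.

3 meters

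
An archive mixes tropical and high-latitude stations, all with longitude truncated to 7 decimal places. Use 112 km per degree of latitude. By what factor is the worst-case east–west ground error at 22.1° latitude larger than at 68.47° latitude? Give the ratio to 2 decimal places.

Truncating at 7 decimal places can drop up to a full unit in the last place, so the longitude may be off by as much as 1e-07°.
Error at 22.1° = 1e-07° × 112000 × cos 22.1° ≈ 0.0112 × 0.9265 = 0.010377 m.
At 68.47°: 1e-07° × 112000 × cos 68.47° = 1e-07 × 112000 × 0.3670 ≈ 0.0041103 m.
The ratio reduces to cos 22.1° / cos 68.47° = 0.9265/0.3670 ≈ 2.5247.

2.52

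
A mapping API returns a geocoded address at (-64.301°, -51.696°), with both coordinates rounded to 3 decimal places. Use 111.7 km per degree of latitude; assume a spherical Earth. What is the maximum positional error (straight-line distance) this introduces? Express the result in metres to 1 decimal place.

60.9 metres

Rounding to 3 decimal places leaves each coordinate within ±0.0005° of the true value.
Latitude error → 0.0005 × 111700 = 55.85 m along the meridian.
Longitude error → 0.0005 × 111700 × cos 64.301° = 0.0005 × 111700 × 0.4336 ≈ 24.219 m.
The two errors are perpendicular, so the maximum displacement is √(55.85² + 24.219²) ≈ 60.8751 m.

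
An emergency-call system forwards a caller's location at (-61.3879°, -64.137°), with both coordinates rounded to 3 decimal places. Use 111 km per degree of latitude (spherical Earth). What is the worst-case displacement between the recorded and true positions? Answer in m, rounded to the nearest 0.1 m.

61.5 m

Rounding to 3 decimal places leaves each coordinate within ±0.0005° of the true value.
N–S: 0.0005° × 111000 m/° = 55.5 m.
Longitude error → 0.0005 × 111000 × cos 61.3879° = 0.0005 × 111000 × 0.4789 ≈ 26.5777 m.
The two errors are perpendicular, so the maximum displacement is √(55.5² + 26.5777²) ≈ 61.5355 m.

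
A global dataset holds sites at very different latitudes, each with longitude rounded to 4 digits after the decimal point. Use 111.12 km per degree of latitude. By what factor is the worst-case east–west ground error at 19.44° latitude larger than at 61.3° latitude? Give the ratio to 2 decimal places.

1.96

Rounding to 4 decimal places leaves the longitude within ±5e-05° of the true value.
At 19.44°: 5e-05° × 111120 × cos 19.44° = 5e-05 × 111120 × 0.9430 ≈ 5.2393 m.
At 61.3°: 5e-05° × 111120 × cos 61.3° = 5e-05 × 111120 × 0.4802 ≈ 2.6681 m.
The ratio reduces to cos 19.44° / cos 61.3° = 0.9430/0.4802 ≈ 1.9636.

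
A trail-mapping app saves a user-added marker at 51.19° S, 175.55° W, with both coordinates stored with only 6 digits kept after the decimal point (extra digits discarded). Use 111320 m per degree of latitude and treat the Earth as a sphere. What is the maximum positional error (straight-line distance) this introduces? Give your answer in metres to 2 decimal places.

0.13 metres

Truncating at 6 decimal places can drop up to a full unit in the last place, so each coordinate may be off by as much as 1e-06°.
N–S: 1e-06° × 111320 m/° = 0.11132 m.
Longitude error → 1e-06 × 111320 × cos 51.19° = 1e-06 × 111320 × 0.6267 ≈ 0.0697687 m.
The two errors are perpendicular, so the maximum displacement is √(0.11132² + 0.0697687²) ≈ 0.131377 m.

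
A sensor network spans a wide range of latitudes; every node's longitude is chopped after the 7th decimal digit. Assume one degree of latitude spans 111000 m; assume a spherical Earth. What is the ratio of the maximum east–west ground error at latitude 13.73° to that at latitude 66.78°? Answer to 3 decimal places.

Truncating at 7 decimal places can drop up to a full unit in the last place, so the longitude may be off by as much as 1e-07°.
Error at 13.73° = 1e-07° × 111000 × cos 13.73° ≈ 0.0111 × 0.9714 = 0.010783 m.
At 66.78°: 1e-07° × 111000 × cos 66.78° = 1e-07 × 111000 × 0.3943 ≈ 0.0043763 m.
Ratio: 0.010783 / 0.0043763 = cos 13.73° / cos 66.78° ≈ 2.4639.

2.464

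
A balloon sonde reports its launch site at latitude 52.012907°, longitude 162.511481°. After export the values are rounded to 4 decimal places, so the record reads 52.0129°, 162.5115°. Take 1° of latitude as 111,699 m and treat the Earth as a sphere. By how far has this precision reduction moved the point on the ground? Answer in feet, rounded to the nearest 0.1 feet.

5.0 feet

The latitude changed by +0.000007° and the longitude by -0.000019°.
North–south shift: 0.000007 × 111699 = 0.781893 m.
East–west at this latitude: -0.000019° × 111699 × cos 52.0129° ≈ -0.000019 × 68749 = -1.30623 m.
Distance: √(0.781893² + 1.30623²) ≈ 1.52236 m.
Converting: 1.52236 m × 3.2808 ft/m ≈ 4.9946 ft.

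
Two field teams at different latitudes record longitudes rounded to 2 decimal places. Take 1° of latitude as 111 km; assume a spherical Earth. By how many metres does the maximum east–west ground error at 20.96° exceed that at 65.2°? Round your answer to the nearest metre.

Rounding to 2 decimal places leaves the longitude within ±0.005° of the true value.
Error at 20.96° = 0.005° × 111000 × cos 20.96° ≈ 555 × 0.9338 = 518.28 m.
At 65.2°: 0.005° × 111000 × cos 65.2° = 0.005 × 111000 × 0.4195 ≈ 232.8 m.
So the lower-latitude error exceeds the higher by 518.28 − 232.8 = 285.48 m.

285 metres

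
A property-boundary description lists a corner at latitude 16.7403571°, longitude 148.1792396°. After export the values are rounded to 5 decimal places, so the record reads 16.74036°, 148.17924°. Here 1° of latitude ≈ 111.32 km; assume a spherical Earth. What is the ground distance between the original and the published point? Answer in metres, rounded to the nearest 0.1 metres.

0.3 metres

The latitude changed by -0.0000029° and the longitude by -0.0000004°.
N–S: -0.0000029° × 111320 m/° = -0.322828 m.
E–W at 16.7404°: -0.0000004° × 111320 × cos 16.7404° = -0.0000004 × 111320 × 0.9576 ≈ -0.0426409 m.
Hypotenuse of the two orthogonal shifts: √(0.322828² + 0.0426409²) = 0.325632 m.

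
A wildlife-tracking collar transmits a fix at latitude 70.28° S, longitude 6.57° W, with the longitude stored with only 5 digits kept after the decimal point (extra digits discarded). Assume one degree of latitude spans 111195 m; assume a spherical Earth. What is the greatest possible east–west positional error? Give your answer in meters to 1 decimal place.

Truncating at 5 decimal places can drop up to a full unit in the last place, so the longitude may be off by as much as 1e-05°.
At latitude 70.28° a degree of longitude spans 111195 m × cos 70.28° = 111195 × 0.3374 ≈ 37519.8 m.
Maximum E–W displacement: 1e-05 × 37519.8 = 0.375198 m.

0.4 meters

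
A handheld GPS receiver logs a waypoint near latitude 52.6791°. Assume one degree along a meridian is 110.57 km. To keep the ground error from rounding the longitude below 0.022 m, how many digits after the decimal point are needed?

At 52.6791° one degree of longitude covers 110570 × cos 52.6791° ≈ 110570 × 0.6063 ≈ 67036.2 m.
With N decimal places the half-ulp bound is 0.5·10⁻ᴺ°, or 0.5·10⁻ᴺ × 67036.2 m on the ground.
Setting 33518.1 × 10⁻ᴺ ≤ 0.022 gives 10ᴺ ≥ 1.524e+06, i.e. N ≥ 6.18.
So 7 decimal places suffice (0.00335 m); 6 would allow up to 0.0335 m.

7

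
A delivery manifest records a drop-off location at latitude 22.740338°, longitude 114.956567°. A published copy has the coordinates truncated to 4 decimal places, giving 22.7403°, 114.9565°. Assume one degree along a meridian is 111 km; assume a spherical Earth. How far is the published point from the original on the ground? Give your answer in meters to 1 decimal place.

Δlat = 22.740338 − 22.7403 = +0.000038°; Δlon = 114.956567 − 114.9565 = +0.000067°.
North–south shift: 0.000038 × 111000 = 4.218 m.
East–west at this latitude: 0.000067° × 111000 × cos 22.7403° ≈ 0.000067 × 102372 = 6.8589 m.
Combined displacement = (4.218² + 6.8589²)^½ ≈ 8.05208 m.

8.1 meters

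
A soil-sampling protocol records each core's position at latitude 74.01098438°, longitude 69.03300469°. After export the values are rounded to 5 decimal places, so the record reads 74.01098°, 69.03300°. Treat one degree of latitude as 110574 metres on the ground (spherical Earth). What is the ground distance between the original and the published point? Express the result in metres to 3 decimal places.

0.505 metres

The latitude changed by +0.00000438° and the longitude by +0.00000469°.
N–S: 0.00000438° × 110574 m/° = 0.484314 m.
E–W at 74.011°: 0.00000469° × 110574 × cos 74.011° = 0.00000469 × 110574 × 0.2755 ≈ 0.142848 m.
Combined displacement = (0.484314² + 0.142848²)^½ ≈ 0.504941 m.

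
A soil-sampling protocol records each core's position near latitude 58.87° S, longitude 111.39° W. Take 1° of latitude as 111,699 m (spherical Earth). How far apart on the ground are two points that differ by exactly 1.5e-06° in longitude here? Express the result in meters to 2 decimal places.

0.09 meters

One degree of longitude here spans 111699 × cos 58.87° = 111699 × 0.5170 ≈ 57746.3 m; 1.5e-06° of that is 0.0866195 m.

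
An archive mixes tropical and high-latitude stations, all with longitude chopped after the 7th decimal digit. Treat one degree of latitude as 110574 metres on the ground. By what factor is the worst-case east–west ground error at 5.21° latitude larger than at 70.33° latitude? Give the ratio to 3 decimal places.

2.959

Truncating at 7 decimal places can drop up to a full unit in the last place, so the longitude may be off by as much as 1e-07°.
At 5.21°: 1e-07° × 110574 × cos 5.21° = 1e-07 × 110574 × 0.9959 ≈ 0.011012 m.
At 70.33°: 1e-07° × 110574 × cos 70.33° = 1e-07 × 110574 × 0.3366 ≈ 0.0037219 m.
Ratio: 0.011012 / 0.0037219 = cos 5.21° / cos 70.33° ≈ 2.9586.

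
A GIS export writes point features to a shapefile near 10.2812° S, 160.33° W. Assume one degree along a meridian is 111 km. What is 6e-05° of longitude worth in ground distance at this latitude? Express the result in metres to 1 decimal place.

6.6 metres

6e-05° of longitude at 10.2812° is 6e-05 × 111000 × cos 10.2812° ≈ 6e-05 × 109218 = 6.55306 m.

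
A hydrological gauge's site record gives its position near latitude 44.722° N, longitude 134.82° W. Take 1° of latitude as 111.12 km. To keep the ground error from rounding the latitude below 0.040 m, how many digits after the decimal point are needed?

One degree of latitude covers 111120 m.
Rounding to N decimal places gives at most 0.5 × 10⁻ᴺ degrees of error, i.e. 0.5 × 10⁻ᴺ × 111120 m.
Setting 55560 × 10⁻ᴺ ≤ 0.040 gives 10ᴺ ≥ 1.389e+06, i.e. N ≥ 6.14.
At 6 places the error can reach 0.0556 m, but 7 places keeps it to 0.00556 m.

7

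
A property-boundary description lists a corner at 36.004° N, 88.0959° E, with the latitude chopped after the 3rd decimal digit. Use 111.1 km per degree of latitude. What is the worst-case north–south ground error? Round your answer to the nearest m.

Truncating at 3 decimal places can drop up to a full unit in the last place, so the latitude may be off by as much as 0.001°.
Along the meridian that is 0.001° × 111100 m/° = 111.1 m.

111 m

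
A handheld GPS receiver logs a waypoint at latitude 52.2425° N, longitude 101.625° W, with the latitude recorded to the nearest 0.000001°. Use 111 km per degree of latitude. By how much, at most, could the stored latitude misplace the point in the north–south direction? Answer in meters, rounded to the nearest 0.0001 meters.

Rounding to 6 decimal places leaves the latitude within ±5e-07° of the true value.
So the N–S error is at most 5e-07 × 111000 = 0.0555 m.

0.0555 meters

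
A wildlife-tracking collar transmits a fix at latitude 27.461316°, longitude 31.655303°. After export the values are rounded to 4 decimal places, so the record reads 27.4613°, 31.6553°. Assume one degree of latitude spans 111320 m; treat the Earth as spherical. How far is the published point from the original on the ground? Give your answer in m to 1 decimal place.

Δlat = 27.461316 − 27.4613 = +0.000016°; Δlon = 31.655303 − 31.6553 = +0.000003°.
North–south shift: 0.000016 × 111320 = 1.78112 m.
E–W at 27.4613°: 0.000003° × 111320 × cos 27.4613° = 0.000003 × 111320 × 0.8873 ≈ 0.29633 m.
Combined displacement = (1.78112² + 0.29633²)^½ ≈ 1.8056 m.

1.8 m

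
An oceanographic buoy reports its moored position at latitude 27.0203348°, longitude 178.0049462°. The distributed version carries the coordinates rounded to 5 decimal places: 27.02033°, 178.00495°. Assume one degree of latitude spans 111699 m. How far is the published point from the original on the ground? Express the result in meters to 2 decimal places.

Δlat = 27.0203348 − 27.02033 = +0.0000048°; Δlon = 178.0049462 − 178.00495 = -0.0000038°.
North–south shift: 0.0000048 × 111699 = 0.536155 m.
East–west at this latitude: -0.0000038° × 111699 × cos 27.0203° ≈ -0.0000038 × 99506.5 = -0.378125 m.
Distance: √(0.536155² + 0.378125²) ≈ 0.65608 m.

0.66 meters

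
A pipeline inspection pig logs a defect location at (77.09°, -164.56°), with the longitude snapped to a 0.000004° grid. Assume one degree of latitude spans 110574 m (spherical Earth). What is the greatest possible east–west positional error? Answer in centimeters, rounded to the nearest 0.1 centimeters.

With a 0.000004° grid the true value lies within half a step, ±0.000004°/2 = ±2e-06°, of the stored one.
Parallels shrink by cos φ, so at 77.09° a degree of longitude is 110574 × 0.2234 ≈ 24704.5 m.
East–west error: 2e-06° × 24704.5 m/° ≈ 0.0494089 m.
That is 0.0494089 m = 4.9409 cm.

4.9 centimeters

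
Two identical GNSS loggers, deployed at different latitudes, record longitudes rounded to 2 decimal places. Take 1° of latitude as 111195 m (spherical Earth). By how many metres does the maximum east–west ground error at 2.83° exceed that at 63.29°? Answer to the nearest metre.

305 metres

Rounding to 2 decimal places leaves the longitude within ±0.005° of the true value.
Error at 2.83° = 0.005° × 111195 × cos 2.83° ≈ 555.98 × 0.9988 = 555.3 m.
Error at 63.29° = 0.005° × 111195 × cos 63.29° ≈ 555.98 × 0.4495 = 249.9 m.
Difference: 555.3 − 249.9 = 305.4 m.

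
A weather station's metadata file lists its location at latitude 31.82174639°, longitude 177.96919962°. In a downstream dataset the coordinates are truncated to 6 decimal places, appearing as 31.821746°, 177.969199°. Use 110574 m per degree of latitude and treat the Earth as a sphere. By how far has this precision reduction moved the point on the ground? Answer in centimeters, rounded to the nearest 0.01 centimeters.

Δlat = 31.82174639 − 31.821746 = +0.00000039°; Δlon = 177.96919962 − 177.969199 = +0.00000062°.
N–S: 0.00000039° × 110574 m/° = 0.0431239 m.
East–west at this latitude: 0.00000062° × 110574 × cos 31.8217° ≈ 0.00000062 × 93953.9 = 0.0582514 m.
Combined displacement = (0.0431239² + 0.0582514²)^½ ≈ 0.0724769 m.
That is 0.0724769 m = 7.2477 cm.

7.25 centimeters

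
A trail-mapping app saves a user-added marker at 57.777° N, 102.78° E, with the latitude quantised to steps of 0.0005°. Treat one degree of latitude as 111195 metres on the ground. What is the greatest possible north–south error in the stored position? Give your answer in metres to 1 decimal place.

27.8 metres

With a 0.0005° grid the true value lies within half a step, ±0.0005°/2 = ±0.00025°, of the stored one.
Along the meridian that is 0.00025° × 111195 m/° = 27.7988 m.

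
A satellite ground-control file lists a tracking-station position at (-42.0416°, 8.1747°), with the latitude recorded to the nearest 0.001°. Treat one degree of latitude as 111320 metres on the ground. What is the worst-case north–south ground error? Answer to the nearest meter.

Rounding to 3 decimal places leaves the latitude within ±0.0005° of the true value.
North–south distance: 0.0005° × 111320 m/° = 55.66 m.

56 meters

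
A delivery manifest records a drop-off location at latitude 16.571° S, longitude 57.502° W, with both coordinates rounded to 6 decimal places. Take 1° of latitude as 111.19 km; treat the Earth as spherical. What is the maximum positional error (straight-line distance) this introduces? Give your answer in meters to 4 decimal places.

0.0770 meters

Rounding to 6 decimal places leaves each coordinate within ±5e-07° of the true value.
N–S: 5e-07° × 111190 m/° = 0.055595 m.
Longitude error → 5e-07 × 111190 × cos 16.571° = 5e-07 × 111190 × 0.9585 ≈ 0.053286 m.
The two errors are perpendicular, so the maximum displacement is √(0.055595² + 0.053286²) ≈ 0.0770078 m.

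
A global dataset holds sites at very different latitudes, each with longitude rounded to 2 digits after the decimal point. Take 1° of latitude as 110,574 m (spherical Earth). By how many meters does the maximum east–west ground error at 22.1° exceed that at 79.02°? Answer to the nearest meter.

407 meters

Rounding to 2 decimal places leaves the longitude within ±0.005° of the true value.
At 22.1°: 0.005° × 110574 × cos 22.1° = 0.005 × 110574 × 0.9265 ≈ 512.25 m.
At 79.02°: 0.005° × 110574 × cos 79.02° = 0.005 × 110574 × 0.1905 ≈ 105.3 m.
Difference: 512.25 − 105.3 = 406.95 m.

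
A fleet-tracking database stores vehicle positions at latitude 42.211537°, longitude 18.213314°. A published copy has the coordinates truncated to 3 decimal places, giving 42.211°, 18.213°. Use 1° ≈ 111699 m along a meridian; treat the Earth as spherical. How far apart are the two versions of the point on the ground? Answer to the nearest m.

65 m

Δlat = 42.211537 − 42.211 = +0.000537°; Δlon = 18.213314 − 18.213 = +0.000314°.
North–south shift: 0.000537 × 111699 = 59.9824 m.
E–W at 42.211°: 0.000314° × 111699 × cos 42.211° = 0.000314 × 111699 × 0.7407 ≈ 25.9781 m.
Hypotenuse of the two orthogonal shifts: √(59.9824² + 25.9781²) = 65.3662 m.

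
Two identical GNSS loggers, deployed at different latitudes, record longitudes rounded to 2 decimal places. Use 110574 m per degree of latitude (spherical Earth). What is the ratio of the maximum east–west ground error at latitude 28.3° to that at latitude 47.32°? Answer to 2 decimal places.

Rounding to 2 decimal places leaves the longitude within ±0.005° of the true value.
Error at 28.3° = 0.005° × 110574 × cos 28.3° ≈ 552.87 × 0.8805 = 486.79 m.
At 47.32°: 0.005° × 110574 × cos 47.32° = 0.005 × 110574 × 0.6779 ≈ 374.79 m.
The ratio reduces to cos 28.3° / cos 47.32° = 0.8805/0.6779 ≈ 1.2988.

1.30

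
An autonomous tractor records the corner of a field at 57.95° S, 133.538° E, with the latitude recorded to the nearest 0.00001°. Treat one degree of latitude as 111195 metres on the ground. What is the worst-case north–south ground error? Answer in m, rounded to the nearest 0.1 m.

0.6 m

Rounding to 5 decimal places leaves the latitude within ±5e-06° of the true value.
North–south distance: 5e-06° × 111195 m/° = 0.555975 m.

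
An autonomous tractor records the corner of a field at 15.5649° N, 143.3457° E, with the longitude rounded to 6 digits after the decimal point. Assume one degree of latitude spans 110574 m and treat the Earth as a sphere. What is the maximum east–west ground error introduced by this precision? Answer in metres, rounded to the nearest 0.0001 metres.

0.0533 metres

Rounding to 6 decimal places leaves the longitude within ±5e-07° of the true value.
At latitude 15.5649° a degree of longitude spans 110574 m × cos 15.5649° = 110574 × 0.9633 ≈ 106519 m.
Maximum E–W displacement: 5e-07 × 106519 = 0.0532595 m.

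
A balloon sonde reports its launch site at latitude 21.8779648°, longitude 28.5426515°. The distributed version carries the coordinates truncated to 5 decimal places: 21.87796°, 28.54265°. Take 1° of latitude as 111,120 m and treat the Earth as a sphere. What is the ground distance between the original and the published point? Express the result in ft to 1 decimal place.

1.8 ft

Δlat = 21.8779648 − 21.87796 = +0.0000048°; Δlon = 28.5426515 − 28.54265 = +0.0000015°.
N–S: 0.0000048° × 111120 m/° = 0.533376 m.
E–W at 21.878°: 0.0000015° × 111120 × cos 21.878° = 0.0000015 × 111120 × 0.9280 ≈ 0.154676 m.
Hypotenuse of the two orthogonal shifts: √(0.533376² + 0.154676²) = 0.555351 m.
Converting: 0.555351 m × 3.2808 ft/m ≈ 1.822 ft.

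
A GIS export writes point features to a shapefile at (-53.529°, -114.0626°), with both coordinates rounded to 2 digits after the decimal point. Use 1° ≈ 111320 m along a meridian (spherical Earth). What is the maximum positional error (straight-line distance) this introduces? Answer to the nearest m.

648 m

Rounding to 2 decimal places leaves each coordinate within ±0.005° of the true value.
North–south component: 0.005° × 111320 = 556.6 m.
E–W at 53.529°: 0.005° × 111320 × cos 53.529° = 0.005 × 111320 × 0.5944 ≈ 330.852 m.
Combining orthogonally: (556.6² + 330.852²)^½ ≈ 647.508 m.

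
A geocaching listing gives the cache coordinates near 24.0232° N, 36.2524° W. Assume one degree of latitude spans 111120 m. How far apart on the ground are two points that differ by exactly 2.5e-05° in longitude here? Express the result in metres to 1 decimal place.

2.5 metres

One degree of longitude here spans 111120 × cos 24.0232° = 111120 × 0.9134 ≈ 101495 m; 2.5e-05° of that is 2.53737 m.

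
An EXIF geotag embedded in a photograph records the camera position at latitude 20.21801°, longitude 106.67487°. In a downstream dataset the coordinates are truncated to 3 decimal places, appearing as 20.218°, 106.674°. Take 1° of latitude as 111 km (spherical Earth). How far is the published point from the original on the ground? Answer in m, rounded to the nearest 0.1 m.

90.6 m

Δlat = 20.21801 − 20.218 = +0.00001°; Δlon = 106.67487 − 106.674 = +0.00087°.
North–south shift: 0.00001 × 111000 = 1.11 m.
E–W at 20.218°: 0.00087° × 111000 × cos 20.218° = 0.00087 × 111000 × 0.9384 ≈ 90.6198 m.
Combined displacement = (1.11² + 90.6198²)^½ ≈ 90.6266 m.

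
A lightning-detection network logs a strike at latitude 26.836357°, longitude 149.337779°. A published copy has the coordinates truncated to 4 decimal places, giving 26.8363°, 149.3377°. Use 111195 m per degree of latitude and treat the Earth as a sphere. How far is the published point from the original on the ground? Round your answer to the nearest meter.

10 meters

The latitude changed by +0.000057° and the longitude by +0.000079°.
N–S: 0.000057° × 111195 m/° = 6.33811 m.
E–W at 26.8363°: 0.000079° × 111195 × cos 26.8363° = 0.000079 × 111195 × 0.8923 ≈ 7.83832 m.
Hypotenuse of the two orthogonal shifts: √(6.33811² + 7.83832²) = 10.0802 m.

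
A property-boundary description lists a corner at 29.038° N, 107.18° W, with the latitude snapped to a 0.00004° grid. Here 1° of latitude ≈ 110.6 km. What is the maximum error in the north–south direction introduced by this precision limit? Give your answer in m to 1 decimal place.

2.2 m

With a 0.00004° grid the true value lies within half a step, ±0.00004°/2 = ±2e-05°, of the stored one.
Along the meridian that is 2e-05° × 110600 m/° = 2.212 m.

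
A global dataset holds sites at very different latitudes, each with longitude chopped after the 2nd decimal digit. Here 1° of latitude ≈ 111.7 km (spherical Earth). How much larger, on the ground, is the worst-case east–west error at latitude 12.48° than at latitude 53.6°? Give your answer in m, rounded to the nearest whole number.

428 m

Truncating at 2 decimal places can drop up to a full unit in the last place, so the longitude may be off by as much as 0.01°.
Error at 12.48° = 0.01° × 111700 × cos 12.48° ≈ 1117 × 0.9764 = 1090.6 m.
Error at 53.6° = 0.01° × 111700 × cos 53.6° ≈ 1117 × 0.5934 = 662.85 m.
Difference: 1090.6 − 662.85 = 427.76 m.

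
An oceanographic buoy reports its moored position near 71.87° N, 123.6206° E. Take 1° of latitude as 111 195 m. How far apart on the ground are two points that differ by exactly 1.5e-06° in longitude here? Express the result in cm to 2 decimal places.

5.19 cm

One degree of longitude here spans 111195 × cos 71.87° = 111195 × 0.3112 ≈ 34601 m; 1.5e-06° of that is 0.0519015 m.
That is 0.0519015 m = 5.1902 cm.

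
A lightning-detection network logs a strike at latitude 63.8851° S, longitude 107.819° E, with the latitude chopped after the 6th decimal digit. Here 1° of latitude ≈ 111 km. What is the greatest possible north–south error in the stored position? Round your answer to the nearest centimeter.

Truncating at 6 decimal places can drop up to a full unit in the last place, so the latitude may be off by as much as 1e-06°.
North–south distance: 1e-06° × 111000 m/° = 0.111 m.
That is 0.111 m = 11.1 cm.

11 centimeters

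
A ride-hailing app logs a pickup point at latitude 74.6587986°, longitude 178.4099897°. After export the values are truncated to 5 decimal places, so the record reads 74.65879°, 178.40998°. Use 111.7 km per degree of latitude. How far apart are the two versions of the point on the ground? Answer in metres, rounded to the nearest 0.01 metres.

Δlat = 74.6587986 − 74.65879 = +0.0000086°; Δlon = 178.4099897 − 178.40998 = +0.0000097°.
N–S: 0.0000086° × 111700 m/° = 0.96062 m.
East–west at this latitude: 0.0000097° × 111700 × cos 74.6588° ≈ 0.0000097 × 29552.1 = 0.286655 m.
Distance: √(0.96062² + 0.286655²) ≈ 1.00248 m.

1.00 metres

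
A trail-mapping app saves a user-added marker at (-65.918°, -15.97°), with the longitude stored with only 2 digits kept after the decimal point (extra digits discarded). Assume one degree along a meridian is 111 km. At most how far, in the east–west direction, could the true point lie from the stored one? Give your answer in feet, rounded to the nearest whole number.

Truncating at 2 decimal places can drop up to a full unit in the last place, so the longitude may be off by as much as 0.01°.
One degree of longitude at 65.918° is 111000 × cos 65.918° ≈ 111000 × 0.4080 = 45292.8 m.
So at most 0.01° × 45292.8 ≈ 452.928 m east–west.
In feet: 452.928 m ÷ 0.3048 ≈ 1486 ft.

1486 feet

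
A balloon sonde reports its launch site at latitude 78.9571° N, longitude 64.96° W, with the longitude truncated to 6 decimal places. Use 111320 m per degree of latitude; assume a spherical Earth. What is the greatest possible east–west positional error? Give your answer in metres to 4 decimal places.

Truncating at 6 decimal places can drop up to a full unit in the last place, so the longitude may be off by as much as 1e-06°.
At latitude 78.9571° a degree of longitude spans 111320 m × cos 78.9571° = 111320 × 0.1915 ≈ 21322.7 m.
So at most 1e-06° × 21322.7 ≈ 0.0213227 m east–west.

0.0213 metres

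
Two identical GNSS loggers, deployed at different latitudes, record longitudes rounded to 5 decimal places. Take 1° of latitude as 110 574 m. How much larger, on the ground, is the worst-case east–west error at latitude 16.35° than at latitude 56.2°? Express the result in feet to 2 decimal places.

0.73 feet

Rounding to 5 decimal places leaves the longitude within ±5e-06° of the true value.
At 16.35°: 5e-06° × 110574 × cos 16.35° = 5e-06 × 110574 × 0.9596 ≈ 0.53051 m.
Error at 56.2° = 5e-06° × 110574 × cos 56.2° ≈ 0.55287 × 0.5563 = 0.30756 m.
Difference: 0.53051 − 0.30756 = 0.22295 m.
In feet: 0.222953 m ÷ 0.3048 ≈ 0.73147 ft.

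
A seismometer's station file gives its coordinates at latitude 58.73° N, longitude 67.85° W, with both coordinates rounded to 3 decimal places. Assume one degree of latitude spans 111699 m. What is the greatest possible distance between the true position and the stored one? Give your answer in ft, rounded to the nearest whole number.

Rounding to 3 decimal places leaves each coordinate within ±0.0005° of the true value.
Latitude error → 0.0005 × 111699 = 55.8495 m along the meridian.
East–west component at 58.73°: 0.0005° × 111699 × cos 58.73° ≈ 0.0005 × 57979.8 ≈ 28.9899 m.
The two errors are perpendicular, so the maximum displacement is √(55.8495² + 28.9899²) ≈ 62.9252 m.
In feet: 62.9252 m ÷ 0.3048 ≈ 206.45 ft.

206 ft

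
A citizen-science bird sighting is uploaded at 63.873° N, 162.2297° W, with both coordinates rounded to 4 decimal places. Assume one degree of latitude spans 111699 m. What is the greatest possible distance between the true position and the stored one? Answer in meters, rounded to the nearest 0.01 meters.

Rounding to 4 decimal places leaves each coordinate within ±5e-05° of the true value.
N–S: 5e-05° × 111699 m/° = 5.58495 m.
E–W at 63.873°: 5e-05° × 111699 × cos 63.873° = 5e-05 × 111699 × 0.4404 ≈ 2.4594 m.
The two errors are perpendicular, so the maximum displacement is √(5.58495² + 2.4594²) ≈ 6.10248 m.

6.10 meters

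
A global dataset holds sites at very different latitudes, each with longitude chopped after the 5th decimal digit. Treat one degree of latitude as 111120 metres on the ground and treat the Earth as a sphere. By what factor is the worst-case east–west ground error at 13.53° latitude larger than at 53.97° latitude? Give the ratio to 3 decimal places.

1.653

Truncating at 5 decimal places can drop up to a full unit in the last place, so the longitude may be off by as much as 1e-05°.
At 13.53°: 1e-05° × 111120 × cos 13.53° = 1e-05 × 111120 × 0.9722 ≈ 1.0804 m.
Error at 53.97° = 1e-05° × 111120 × cos 53.97° ≈ 1.1112 × 0.5882 = 0.65362 m.
The ratio reduces to cos 13.53° / cos 53.97° = 0.9722/0.5882 ≈ 1.6529.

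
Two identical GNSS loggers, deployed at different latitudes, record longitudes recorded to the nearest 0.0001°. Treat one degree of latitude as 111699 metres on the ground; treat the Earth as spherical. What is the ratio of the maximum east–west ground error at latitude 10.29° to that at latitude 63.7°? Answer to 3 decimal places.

2.221

Rounding to 4 decimal places leaves the longitude within ±5e-05° of the true value.
Error at 10.29° = 5e-05° × 111699 × cos 10.29° ≈ 5.585 × 0.9839 = 5.4951 m.
At 63.7°: 5e-05° × 111699 × cos 63.7° = 5e-05 × 111699 × 0.4431 ≈ 2.4745 m.
Ratio: 5.4951 / 2.4745 = cos 10.29° / cos 63.7° ≈ 2.2207.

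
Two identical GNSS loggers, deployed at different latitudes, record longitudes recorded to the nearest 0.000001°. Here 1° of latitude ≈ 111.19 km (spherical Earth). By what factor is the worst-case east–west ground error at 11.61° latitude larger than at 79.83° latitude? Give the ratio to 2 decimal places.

Rounding to 6 decimal places leaves the longitude within ±5e-07° of the true value.
At 11.61°: 5e-07° × 111190 × cos 11.61° = 5e-07 × 111190 × 0.9795 ≈ 0.054458 m.
Error at 79.83° = 5e-07° × 111190 × cos 79.83° ≈ 0.055595 × 0.1766 = 0.0098164 m.
Ratio: 0.054458 / 0.0098164 = cos 11.61° / cos 79.83° ≈ 5.5476.

5.55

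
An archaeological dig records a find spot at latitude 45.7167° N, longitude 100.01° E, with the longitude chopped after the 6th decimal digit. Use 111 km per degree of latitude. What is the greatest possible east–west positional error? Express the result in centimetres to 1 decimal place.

Truncating at 6 decimal places can drop up to a full unit in the last place, so the longitude may be off by as much as 1e-06°.
One degree of longitude at 45.7167° is 111000 × cos 45.7167° ≈ 111000 × 0.6982 = 77500.9 m.
So at most 1e-06° × 77500.9 ≈ 0.0775009 m east–west.
That is 0.0775009 m = 7.7501 cm.

7.8 centimetres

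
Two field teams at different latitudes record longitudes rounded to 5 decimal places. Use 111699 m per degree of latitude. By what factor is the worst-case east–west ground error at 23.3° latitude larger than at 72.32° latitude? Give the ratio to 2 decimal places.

Rounding to 5 decimal places leaves the longitude within ±5e-06° of the true value.
At 23.3°: 5e-06° × 111699 × cos 23.3° = 5e-06 × 111699 × 0.9184 ≈ 0.51295 m.
Error at 72.32° = 5e-06° × 111699 × cos 72.32° ≈ 0.5585 × 0.3037 = 0.16962 m.
Ratio: 0.51295 / 0.16962 = cos 23.3° / cos 72.32° ≈ 3.0242.

3.02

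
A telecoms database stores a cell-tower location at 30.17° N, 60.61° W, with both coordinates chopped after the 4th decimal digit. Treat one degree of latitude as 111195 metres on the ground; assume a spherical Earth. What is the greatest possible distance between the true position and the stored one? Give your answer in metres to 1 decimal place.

Truncating at 4 decimal places can drop up to a full unit in the last place, so each coordinate may be off by as much as 0.0001°.
Latitude error → 0.0001 × 111195 = 11.1195 m along the meridian.
E–W at 30.17°: 0.0001° × 111195 × cos 30.17° = 0.0001 × 111195 × 0.8645 ≈ 9.61323 m.
Worst case both components are at the extreme and orthogonal: √(11.1195² + 9.61323²) ≈ 14.6989 m.

14.7 metres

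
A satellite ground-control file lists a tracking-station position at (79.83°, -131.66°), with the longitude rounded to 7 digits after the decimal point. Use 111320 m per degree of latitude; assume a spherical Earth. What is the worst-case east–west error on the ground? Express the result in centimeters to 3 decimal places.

Rounding to 7 decimal places leaves the longitude within ±5e-08° of the true value.
At latitude 79.83° a degree of longitude spans 111320 m × cos 79.83° = 111320 × 0.1766 ≈ 19655.7 m.
So at most 5e-08° × 19655.7 ≈ 0.000982785 m east–west.
That is 0.000982785 m = 0.098279 cm.

0.098 centimeters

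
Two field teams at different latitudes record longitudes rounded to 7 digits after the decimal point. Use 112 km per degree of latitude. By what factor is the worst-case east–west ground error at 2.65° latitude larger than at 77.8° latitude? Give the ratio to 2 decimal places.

Rounding to 7 decimal places leaves the longitude within ±5e-08° of the true value.
At 2.65°: 5e-08° × 112000 × cos 2.65° = 5e-08 × 112000 × 0.9989 ≈ 0.005594 m.
At 77.8°: 5e-08° × 112000 × cos 77.8° = 5e-08 × 112000 × 0.2113 ≈ 0.0011834 m.
The ratio reduces to cos 2.65° / cos 77.8° = 0.9989/0.2113 ≈ 4.7270.

4.73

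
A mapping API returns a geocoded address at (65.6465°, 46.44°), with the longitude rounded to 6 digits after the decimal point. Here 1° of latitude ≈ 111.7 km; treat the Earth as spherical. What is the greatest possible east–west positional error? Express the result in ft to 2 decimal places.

Rounding to 6 decimal places leaves the longitude within ±5e-07° of the true value.
At latitude 65.6465° a degree of longitude spans 111700 m × cos 65.6465° = 111700 × 0.4124 ≈ 46061.2 m.
So at most 5e-07° × 46061.2 ≈ 0.0230306 m east–west.
In feet: 0.0230306 m ÷ 0.3048 ≈ 0.07556 ft.

0.08 ft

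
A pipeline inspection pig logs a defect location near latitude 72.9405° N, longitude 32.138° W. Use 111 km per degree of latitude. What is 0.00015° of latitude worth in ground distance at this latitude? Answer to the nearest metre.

17 metres

0.00015° × 111000 m/° = 16.65 m.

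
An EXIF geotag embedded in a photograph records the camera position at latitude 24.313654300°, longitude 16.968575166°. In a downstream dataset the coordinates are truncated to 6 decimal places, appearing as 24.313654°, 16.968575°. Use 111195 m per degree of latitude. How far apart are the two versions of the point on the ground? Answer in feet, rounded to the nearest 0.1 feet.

Δlat = 24.313654300 − 24.313654 = +0.000000300°; Δlon = 16.968575166 − 16.968575 = +0.000000166°.
North–south shift: 0.000000300 × 111195 = 0.0333585 m.
East–west at this latitude: 0.000000166° × 111195 × cos 24.3137° ≈ 0.000000166 × 101333 = 0.0168212 m.
Combined displacement = (0.0333585² + 0.0168212²)^½ ≈ 0.0373596 m.
Converting: 0.0373596 m × 3.2808 ft/m ≈ 0.12257 ft.

0.1 feet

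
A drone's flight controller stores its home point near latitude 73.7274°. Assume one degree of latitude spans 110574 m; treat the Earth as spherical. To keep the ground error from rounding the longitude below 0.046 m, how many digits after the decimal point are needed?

At 73.7274° one degree of longitude covers 110574 × cos 73.7274° ≈ 110574 × 0.2802 ≈ 30983.7 m.
Rounding to N decimal places gives at most 0.5 × 10⁻ᴺ degrees of error, i.e. 0.5 × 10⁻ᴺ × 30983.7 m.
Need 0.5 × 30983.7 × 10⁻ᴺ ≤ 0.046 → 10⁻ᴺ ≤ 2.969e-06, so N ≥ 5.53.
So 6 decimal places suffice (0.0155 m); 5 would allow up to 0.155 m.

6 decimal places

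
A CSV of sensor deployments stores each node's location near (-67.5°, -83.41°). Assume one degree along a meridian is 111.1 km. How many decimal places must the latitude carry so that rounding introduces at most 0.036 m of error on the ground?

7 decimal places

One degree of latitude covers 111100 m.
N decimal places → at most half a unit in the last place, 0.5 × 10⁻ᴺ° = 111100/2 × 10⁻ᴺ m.
Setting 55550 × 10⁻ᴺ ≤ 0.036 gives 10ᴺ ≥ 1.543e+06, i.e. N ≥ 6.19.
N = 6 would give 0.0555 m (too coarse); N = 7 gives 0.00556 m ≤ 0.036 m.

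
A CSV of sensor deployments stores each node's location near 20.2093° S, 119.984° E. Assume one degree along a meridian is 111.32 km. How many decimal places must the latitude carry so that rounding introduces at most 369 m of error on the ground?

One degree of latitude covers 111320 m.
With N decimal places the half-ulp bound is 0.5·10⁻ᴺ°, or 0.5·10⁻ᴺ × 111320 m on the ground.
Setting 55660 × 10⁻ᴺ ≤ 369 gives 10ᴺ ≥ 150.8, i.e. N ≥ 2.18.
N = 2 would give 557 m (too coarse); N = 3 gives 55.7 m ≤ 369 m.

3 decimal places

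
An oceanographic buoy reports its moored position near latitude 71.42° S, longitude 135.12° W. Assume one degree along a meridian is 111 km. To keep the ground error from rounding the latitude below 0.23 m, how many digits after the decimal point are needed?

One degree of latitude covers 111000 m.
With N decimal places the half-ulp bound is 0.5·10⁻ᴺ°, or 0.5·10⁻ᴺ × 111000 m on the ground.
Setting 55500 × 10⁻ᴺ ≤ 0.23 gives 10ᴺ ≥ 2.413e+05, i.e. N ≥ 5.38.
So 6 decimal places suffice (0.0555 m); 5 would allow up to 0.555 m.

6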